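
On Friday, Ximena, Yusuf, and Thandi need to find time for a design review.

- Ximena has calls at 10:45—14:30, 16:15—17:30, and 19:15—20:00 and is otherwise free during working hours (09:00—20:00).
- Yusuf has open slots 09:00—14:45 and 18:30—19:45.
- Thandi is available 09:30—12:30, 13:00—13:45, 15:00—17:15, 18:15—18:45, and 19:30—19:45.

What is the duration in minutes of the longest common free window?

Ximena free within 09:00–20:00: 09:00–10:45, 14:30–16:15, 17:30–19:15.
Ximena ∩ Yusuf: 09:00–10:45, 14:30–14:45, 18:30–19:15.
Ximena ∩ Yusuf ∩ Thandi: 09:30–10:45, 18:30–18:45.
Common window lengths: 75, 15 min; longest is 75.

75 minutes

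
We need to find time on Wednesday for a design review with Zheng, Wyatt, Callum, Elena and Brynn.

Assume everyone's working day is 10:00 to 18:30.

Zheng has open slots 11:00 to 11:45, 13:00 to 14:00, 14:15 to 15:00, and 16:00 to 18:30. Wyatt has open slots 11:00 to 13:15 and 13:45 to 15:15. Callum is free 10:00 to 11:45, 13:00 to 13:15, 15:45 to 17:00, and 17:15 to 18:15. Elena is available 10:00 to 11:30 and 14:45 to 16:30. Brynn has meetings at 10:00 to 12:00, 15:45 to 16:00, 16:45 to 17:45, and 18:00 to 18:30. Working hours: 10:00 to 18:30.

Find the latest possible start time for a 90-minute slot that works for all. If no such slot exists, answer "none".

none

Brynn free within 10:00–18:30: 12:00–15:45, 16:00–16:45, 17:45–18:00.
Zheng ∩ Wyatt: 11:00–11:45, 13:00–13:15, 13:45–14:00, 14:15–15:00.
Zheng ∩ Wyatt ∩ Callum: 11:00–11:45, 13:00–13:15.
Zheng ∩ Wyatt ∩ Callum ∩ Elena: 11:00–11:30.
Zheng ∩ Wyatt ∩ Callum ∩ Elena ∩ Brynn: (none).
Windows ≥ 90 min: (none).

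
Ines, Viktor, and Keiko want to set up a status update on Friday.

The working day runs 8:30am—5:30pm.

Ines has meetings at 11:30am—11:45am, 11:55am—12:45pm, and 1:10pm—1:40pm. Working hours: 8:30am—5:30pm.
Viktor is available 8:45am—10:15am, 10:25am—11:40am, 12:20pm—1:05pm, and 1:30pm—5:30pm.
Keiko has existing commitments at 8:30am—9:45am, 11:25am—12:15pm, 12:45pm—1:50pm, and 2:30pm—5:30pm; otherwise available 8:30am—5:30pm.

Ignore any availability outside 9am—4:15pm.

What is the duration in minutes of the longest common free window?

Ines free within 08:30–17:30: 08:30–11:30, 11:45–11:55, 12:45–13:10, 13:40–17:30.
Keiko free within 08:30–17:30: 09:45–11:25, 12:15–12:45, 13:50–14:30.
Ines ∩ Viktor: 08:45–10:15, 10:25–11:30, 12:45–13:05, 13:40–17:30.
Ines ∩ Viktor ∩ Keiko: 09:45–10:15, 10:25–11:25, 13:50–14:30.
Restricted to 09:00–16:15: 09:45–10:15, 10:25–11:25, 13:50–14:30.
Common window lengths: 30, 60, 40 min; longest is 60.

60 minutes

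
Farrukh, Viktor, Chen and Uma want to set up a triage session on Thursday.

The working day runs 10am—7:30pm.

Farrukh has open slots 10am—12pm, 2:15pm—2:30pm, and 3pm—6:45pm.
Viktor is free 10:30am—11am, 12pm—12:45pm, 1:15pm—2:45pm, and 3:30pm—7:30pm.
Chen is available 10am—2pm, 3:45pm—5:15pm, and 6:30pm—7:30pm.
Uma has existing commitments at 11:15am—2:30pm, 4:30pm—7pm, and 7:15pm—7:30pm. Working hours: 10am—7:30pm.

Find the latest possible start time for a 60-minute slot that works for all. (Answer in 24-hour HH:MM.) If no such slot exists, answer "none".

none

Uma free within 10:00–19:30: 10:00–11:15, 14:30–16:30, 19:00–19:15.
Farrukh ∩ Viktor: 10:30–11:00, 14:15–14:30, 15:30–18:45.
Farrukh ∩ Viktor ∩ Chen: 10:30–11:00, 15:45–17:15, 18:30–18:45.
Farrukh ∩ Viktor ∩ Chen ∩ Uma: 10:30–11:00, 15:45–16:30.
Windows ≥ 60 min: (none).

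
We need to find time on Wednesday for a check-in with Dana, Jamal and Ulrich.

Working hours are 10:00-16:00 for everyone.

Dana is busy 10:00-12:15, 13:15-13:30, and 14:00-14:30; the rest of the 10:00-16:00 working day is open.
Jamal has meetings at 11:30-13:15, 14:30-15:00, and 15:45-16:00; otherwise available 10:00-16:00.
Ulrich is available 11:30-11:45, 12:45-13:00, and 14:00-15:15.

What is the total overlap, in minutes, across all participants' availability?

15 minutes

Dana free within 10:00–16:00: 12:15–13:15, 13:30–14:00, 14:30–16:00.
Jamal free within 10:00–16:00: 10:00–11:30, 13:15–14:30, 15:00–15:45.
Dana ∩ Jamal: 13:30–14:00, 15:00–15:45.
Dana ∩ Jamal ∩ Ulrich: 15:00–15:15.
Total common minutes: 15.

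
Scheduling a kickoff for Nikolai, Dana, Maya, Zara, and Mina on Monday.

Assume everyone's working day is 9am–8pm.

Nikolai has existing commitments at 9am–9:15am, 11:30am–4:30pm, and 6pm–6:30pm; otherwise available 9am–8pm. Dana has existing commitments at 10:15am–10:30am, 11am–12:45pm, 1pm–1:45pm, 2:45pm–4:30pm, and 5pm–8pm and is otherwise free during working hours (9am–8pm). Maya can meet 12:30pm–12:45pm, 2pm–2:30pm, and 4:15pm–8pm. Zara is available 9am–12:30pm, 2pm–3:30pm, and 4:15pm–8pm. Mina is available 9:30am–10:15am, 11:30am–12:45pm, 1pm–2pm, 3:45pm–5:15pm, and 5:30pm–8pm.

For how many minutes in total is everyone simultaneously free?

Nikolai free within 09:00–20:00: 09:15–11:30, 16:30–18:00, 18:30–20:00.
Dana free within 09:00–20:00: 09:00–10:15, 10:30–11:00, 12:45–13:00, 13:45–14:45, 16:30–17:00.
Nikolai ∩ Dana: 09:15–10:15, 10:30–11:00, 16:30–17:00.
Nikolai ∩ Dana ∩ Maya: 16:30–17:00.
Nikolai ∩ Dana ∩ Maya ∩ Zara: 16:30–17:00.
Nikolai ∩ Dana ∩ Maya ∩ Zara ∩ Mina: 16:30–17:00.
Total common minutes: 30.

30 minutes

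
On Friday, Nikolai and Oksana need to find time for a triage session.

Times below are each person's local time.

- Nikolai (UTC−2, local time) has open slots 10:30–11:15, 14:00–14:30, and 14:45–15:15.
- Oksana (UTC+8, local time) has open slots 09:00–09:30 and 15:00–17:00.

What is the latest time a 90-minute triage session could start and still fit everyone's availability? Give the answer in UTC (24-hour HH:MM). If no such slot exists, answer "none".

none

Nikolai → UTC: 12:30–13:15, 16:00–16:30, 16:45–17:15.
Oksana → UTC: 01:00–01:30, 07:00–09:00.
Nikolai ∩ Oksana: (none).
Windows ≥ 90 min: (none).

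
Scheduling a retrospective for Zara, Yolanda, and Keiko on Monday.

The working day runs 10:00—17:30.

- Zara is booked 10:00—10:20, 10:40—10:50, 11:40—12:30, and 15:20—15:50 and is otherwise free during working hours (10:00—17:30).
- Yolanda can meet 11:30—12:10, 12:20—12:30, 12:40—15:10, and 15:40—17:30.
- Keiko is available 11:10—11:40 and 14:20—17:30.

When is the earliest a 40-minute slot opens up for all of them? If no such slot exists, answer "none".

Zara free within 10:00–17:30: 10:20–10:40, 10:50–11:40, 12:30–15:20, 15:50–17:30.
Zara ∩ Yolanda: 11:30–11:40, 12:40–15:10, 15:50–17:30.
Zara ∩ Yolanda ∩ Keiko: 11:30–11:40, 14:20–15:10, 15:50–17:30.
Windows ≥ 40 min: 14:20–15:10, 15:50–17:30.
Earliest such window starts at 14:20.

14:20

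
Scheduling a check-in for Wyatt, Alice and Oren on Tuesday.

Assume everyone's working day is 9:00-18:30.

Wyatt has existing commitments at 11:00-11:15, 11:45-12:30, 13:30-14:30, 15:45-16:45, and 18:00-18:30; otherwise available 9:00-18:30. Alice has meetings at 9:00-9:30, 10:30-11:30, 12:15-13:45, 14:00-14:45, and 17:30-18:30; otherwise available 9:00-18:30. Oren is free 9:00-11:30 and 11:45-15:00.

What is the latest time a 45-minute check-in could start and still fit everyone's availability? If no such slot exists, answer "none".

Wyatt free within 09:00–18:30: 09:00–11:00, 11:15–11:45, 12:30–13:30, 14:30–15:45, 16:45–18:00.
Alice free within 09:00–18:30: 09:30–10:30, 11:30–12:15, 13:45–14:00, 14:45–17:30.
Wyatt ∩ Alice: 09:30–10:30, 11:30–11:45, 14:45–15:45, 16:45–17:30.
Wyatt ∩ Alice ∩ Oren: 09:30–10:30, 14:45–15:00.
Windows ≥ 45 min: 09:30–10:30.
Latest start in the last window 09:30–10:30 is 10:30 − 45 min = 09:45.

09:45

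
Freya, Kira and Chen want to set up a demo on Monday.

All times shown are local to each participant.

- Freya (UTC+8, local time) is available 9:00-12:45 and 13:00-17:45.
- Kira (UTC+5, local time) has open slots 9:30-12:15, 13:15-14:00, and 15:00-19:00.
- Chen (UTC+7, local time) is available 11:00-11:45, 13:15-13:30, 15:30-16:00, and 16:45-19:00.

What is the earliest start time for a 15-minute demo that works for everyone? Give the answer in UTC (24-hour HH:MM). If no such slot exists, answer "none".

04:30

Freya → UTC: 01:00–04:45, 05:00–09:45.
Kira → UTC: 04:30–07:15, 08:15–09:00, 10:00–14:00.
Chen → UTC: 04:00–04:45, 06:15–06:30, 08:30–09:00, 09:45–12:00.
Freya ∩ Kira: 04:30–04:45, 05:00–07:15, 08:15–09:00.
Freya ∩ Kira ∩ Chen: 04:30–04:45, 06:15–06:30, 08:30–09:00.
Windows ≥ 15 min: 04:30–04:45, 06:15–06:30, 08:30–09:00.
Earliest such window starts at 04:30.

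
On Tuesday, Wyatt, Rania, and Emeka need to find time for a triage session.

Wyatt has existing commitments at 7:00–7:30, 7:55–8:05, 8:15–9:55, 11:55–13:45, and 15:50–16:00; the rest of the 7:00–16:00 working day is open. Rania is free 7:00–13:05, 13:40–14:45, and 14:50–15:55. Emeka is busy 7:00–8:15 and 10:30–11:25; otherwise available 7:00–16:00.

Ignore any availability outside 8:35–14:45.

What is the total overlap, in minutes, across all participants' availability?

125 minutes

Wyatt free within 07:00–16:00: 07:30–07:55, 08:05–08:15, 09:55–11:55, 13:45–15:50.
Emeka free within 07:00–16:00: 08:15–10:30, 11:25–16:00.
Wyatt ∩ Rania: 07:30–07:55, 08:05–08:15, 09:55–11:55, 13:45–14:45, 14:50–15:50.
Wyatt ∩ Rania ∩ Emeka: 09:55–10:30, 11:25–11:55, 13:45–14:45, 14:50–15:50.
Restricted to 08:35–14:45: 09:55–10:30, 11:25–11:55, 13:45–14:45.
Total common minutes: 35 + 30 + 60 = 125.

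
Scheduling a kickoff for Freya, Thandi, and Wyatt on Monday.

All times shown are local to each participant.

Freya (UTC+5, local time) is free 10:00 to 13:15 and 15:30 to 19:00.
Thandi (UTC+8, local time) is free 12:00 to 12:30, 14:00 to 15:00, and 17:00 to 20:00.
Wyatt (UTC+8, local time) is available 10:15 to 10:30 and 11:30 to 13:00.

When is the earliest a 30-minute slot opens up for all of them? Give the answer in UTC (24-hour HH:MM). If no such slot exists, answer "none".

none

Freya → UTC: 05:00–08:15, 10:30–14:00.
Thandi → UTC: 04:00–04:30, 06:00–07:00, 09:00–12:00.
Wyatt → UTC: 02:15–02:30, 03:30–05:00.
Freya ∩ Thandi: 06:00–07:00, 10:30–12:00.
Freya ∩ Thandi ∩ Wyatt: (none).
Windows ≥ 30 min: (none).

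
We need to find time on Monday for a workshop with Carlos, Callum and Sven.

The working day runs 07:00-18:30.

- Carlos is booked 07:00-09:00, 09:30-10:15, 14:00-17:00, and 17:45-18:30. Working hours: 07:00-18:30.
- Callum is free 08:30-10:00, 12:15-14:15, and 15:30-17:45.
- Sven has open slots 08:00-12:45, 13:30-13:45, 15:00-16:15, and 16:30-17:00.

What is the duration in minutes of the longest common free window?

30 minutes

Carlos free within 07:00–18:30: 09:00–09:30, 10:15–14:00, 17:00–17:45.
Carlos ∩ Callum: 09:00–09:30, 12:15–14:00, 17:00–17:45.
Carlos ∩ Callum ∩ Sven: 09:00–09:30, 12:15–12:45, 13:30–13:45.
Common window lengths: 30, 30, 15 min; longest is 30.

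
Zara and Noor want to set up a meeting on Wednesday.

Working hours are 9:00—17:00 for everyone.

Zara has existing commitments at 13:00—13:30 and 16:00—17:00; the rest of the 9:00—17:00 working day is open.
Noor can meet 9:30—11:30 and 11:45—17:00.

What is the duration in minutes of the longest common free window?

Zara free within 09:00–17:00: 09:00–13:00, 13:30–16:00.
Zara ∩ Noor: 09:30–11:30, 11:45–13:00, 13:30–16:00.
Common window lengths: 120, 75, 150 min; longest is 150.

150 minutes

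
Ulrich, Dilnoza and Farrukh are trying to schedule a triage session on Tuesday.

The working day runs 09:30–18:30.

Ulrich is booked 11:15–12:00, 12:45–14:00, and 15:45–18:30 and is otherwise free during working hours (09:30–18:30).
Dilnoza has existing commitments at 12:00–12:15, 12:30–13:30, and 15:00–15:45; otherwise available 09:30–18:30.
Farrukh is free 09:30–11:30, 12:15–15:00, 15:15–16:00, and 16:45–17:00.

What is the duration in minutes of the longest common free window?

105 minutes

Ulrich free within 09:30–18:30: 09:30–11:15, 12:00–12:45, 14:00–15:45.
Dilnoza free within 09:30–18:30: 09:30–12:00, 12:15–12:30, 13:30–15:00, 15:45–18:30.
Ulrich ∩ Dilnoza: 09:30–11:15, 12:15–12:30, 14:00–15:00.
Ulrich ∩ Dilnoza ∩ Farrukh: 09:30–11:15, 12:15–12:30, 14:00–15:00.
Common window lengths: 105, 15, 60 min; longest is 105.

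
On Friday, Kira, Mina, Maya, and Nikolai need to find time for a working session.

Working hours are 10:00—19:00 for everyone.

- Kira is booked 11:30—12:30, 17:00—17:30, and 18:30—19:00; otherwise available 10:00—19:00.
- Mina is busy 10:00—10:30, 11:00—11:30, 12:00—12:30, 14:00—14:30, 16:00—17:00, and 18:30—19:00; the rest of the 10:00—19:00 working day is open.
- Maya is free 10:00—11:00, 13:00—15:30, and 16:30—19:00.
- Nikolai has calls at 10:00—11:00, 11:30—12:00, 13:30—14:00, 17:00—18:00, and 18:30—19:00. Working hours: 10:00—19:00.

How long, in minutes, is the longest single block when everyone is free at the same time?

60 minutes

Kira free within 10:00–19:00: 10:00–11:30, 12:30–17:00, 17:30–18:30.
Mina free within 10:00–19:00: 10:30–11:00, 11:30–12:00, 12:30–14:00, 14:30–16:00, 17:00–18:30.
Nikolai free within 10:00–19:00: 11:00–11:30, 12:00–13:30, 14:00–17:00, 18:00–18:30.
Kira ∩ Mina: 10:30–11:00, 12:30–14:00, 14:30–16:00, 17:30–18:30.
Kira ∩ Mina ∩ Maya: 10:30–11:00, 13:00–14:00, 14:30–15:30, 17:30–18:30.
Kira ∩ Mina ∩ Maya ∩ Nikolai: 13:00–13:30, 14:30–15:30, 18:00–18:30.
Common window lengths: 30, 60, 30 min; longest is 60.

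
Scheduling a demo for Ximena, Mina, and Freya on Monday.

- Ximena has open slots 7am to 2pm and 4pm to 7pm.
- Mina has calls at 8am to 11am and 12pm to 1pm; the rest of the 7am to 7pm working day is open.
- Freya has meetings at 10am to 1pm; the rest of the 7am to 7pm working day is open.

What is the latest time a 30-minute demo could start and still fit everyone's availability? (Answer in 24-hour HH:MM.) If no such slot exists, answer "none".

18:30

Mina free within 07:00–19:00: 07:00–08:00, 11:00–12:00, 13:00–19:00.
Freya free within 07:00–19:00: 07:00–10:00, 13:00–19:00.
Ximena ∩ Mina: 07:00–08:00, 11:00–12:00, 13:00–14:00, 16:00–19:00.
Ximena ∩ Mina ∩ Freya: 07:00–08:00, 13:00–14:00, 16:00–19:00.
Windows ≥ 30 min: 07:00–08:00, 13:00–14:00, 16:00–19:00.
Latest start in the last window 16:00–19:00 is 19:00 − 30 min = 18:30.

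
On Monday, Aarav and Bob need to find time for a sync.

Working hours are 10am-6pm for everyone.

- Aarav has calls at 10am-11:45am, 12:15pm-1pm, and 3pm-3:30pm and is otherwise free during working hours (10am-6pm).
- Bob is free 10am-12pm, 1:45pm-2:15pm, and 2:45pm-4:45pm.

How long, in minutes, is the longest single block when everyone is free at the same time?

Aarav free within 10:00–18:00: 11:45–12:15, 13:00–15:00, 15:30–18:00.
Aarav ∩ Bob: 11:45–12:00, 13:45–14:15, 14:45–15:00, 15:30–16:45.
Common window lengths: 15, 30, 15, 75 min; longest is 75.

75 minutes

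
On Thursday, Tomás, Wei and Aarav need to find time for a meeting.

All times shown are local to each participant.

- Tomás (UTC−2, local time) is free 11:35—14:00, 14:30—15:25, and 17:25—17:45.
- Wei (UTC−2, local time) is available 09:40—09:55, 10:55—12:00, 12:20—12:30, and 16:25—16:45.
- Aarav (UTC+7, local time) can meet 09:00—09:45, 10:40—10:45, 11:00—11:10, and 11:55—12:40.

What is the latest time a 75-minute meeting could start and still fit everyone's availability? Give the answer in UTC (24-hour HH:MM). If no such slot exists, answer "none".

Tomás → UTC: 13:35–16:00, 16:30–17:25, 19:25–19:45.
Wei → UTC: 11:40–11:55, 12:55–14:00, 14:20–14:30, 18:25–18:45.
Aarav → UTC: 02:00–02:45, 03:40–03:45, 04:00–04:10, 04:55–05:40.
Tomás ∩ Wei: 13:35–14:00, 14:20–14:30.
Tomás ∩ Wei ∩ Aarav: (none).
Windows ≥ 75 min: (none).

none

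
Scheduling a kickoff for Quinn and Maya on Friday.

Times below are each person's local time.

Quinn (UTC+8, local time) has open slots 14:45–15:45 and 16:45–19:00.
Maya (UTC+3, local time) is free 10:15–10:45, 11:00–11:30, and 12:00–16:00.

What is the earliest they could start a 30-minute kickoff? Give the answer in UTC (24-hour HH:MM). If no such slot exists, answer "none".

Quinn → UTC: 06:45–07:45, 08:45–11:00.
Maya → UTC: 07:15–07:45, 08:00–08:30, 09:00–13:00.
Quinn ∩ Maya: 07:15–07:45, 09:00–11:00.
Windows ≥ 30 min: 07:15–07:45, 09:00–11:00.
Earliest such window starts at 07:15.

07:15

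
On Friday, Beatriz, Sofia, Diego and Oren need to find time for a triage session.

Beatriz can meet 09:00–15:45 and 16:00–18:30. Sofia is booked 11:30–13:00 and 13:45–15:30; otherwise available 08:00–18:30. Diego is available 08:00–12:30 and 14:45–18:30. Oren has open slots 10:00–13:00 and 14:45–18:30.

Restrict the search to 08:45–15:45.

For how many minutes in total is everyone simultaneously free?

105 minutes

Sofia free within 08:00–18:30: 08:00–11:30, 13:00–13:45, 15:30–18:30.
Beatriz ∩ Sofia: 09:00–11:30, 13:00–13:45, 15:30–15:45, 16:00–18:30.
Beatriz ∩ Sofia ∩ Diego: 09:00–11:30, 15:30–15:45, 16:00–18:30.
Beatriz ∩ Sofia ∩ Diego ∩ Oren: 10:00–11:30, 15:30–15:45, 16:00–18:30.
Restricted to 08:45–15:45: 10:00–11:30, 15:30–15:45.
Total common minutes: 90 + 15 = 105.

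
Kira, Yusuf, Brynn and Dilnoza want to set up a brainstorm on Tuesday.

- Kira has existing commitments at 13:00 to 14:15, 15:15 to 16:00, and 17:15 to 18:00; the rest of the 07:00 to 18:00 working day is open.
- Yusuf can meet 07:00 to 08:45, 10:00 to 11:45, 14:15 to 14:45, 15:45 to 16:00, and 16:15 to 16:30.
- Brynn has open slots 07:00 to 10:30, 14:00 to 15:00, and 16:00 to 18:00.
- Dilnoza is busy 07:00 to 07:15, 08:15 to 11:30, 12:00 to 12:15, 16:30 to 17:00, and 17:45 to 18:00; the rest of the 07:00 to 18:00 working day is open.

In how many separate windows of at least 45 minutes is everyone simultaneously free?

Kira free within 07:00–18:00: 07:00–13:00, 14:15–15:15, 16:00–17:15.
Dilnoza free within 07:00–18:00: 07:15–08:15, 11:30–12:00, 12:15–16:30, 17:00–17:45.
Kira ∩ Yusuf: 07:00–08:45, 10:00–11:45, 14:15–14:45, 16:15–16:30.
Kira ∩ Yusuf ∩ Brynn: 07:00–08:45, 10:00–10:30, 14:15–14:45, 16:15–16:30.
Kira ∩ Yusuf ∩ Brynn ∩ Dilnoza: 07:15–08:15, 14:15–14:45, 16:15–16:30.
Windows ≥ 45 min: 07:15–08:15.
That's 1 window.

1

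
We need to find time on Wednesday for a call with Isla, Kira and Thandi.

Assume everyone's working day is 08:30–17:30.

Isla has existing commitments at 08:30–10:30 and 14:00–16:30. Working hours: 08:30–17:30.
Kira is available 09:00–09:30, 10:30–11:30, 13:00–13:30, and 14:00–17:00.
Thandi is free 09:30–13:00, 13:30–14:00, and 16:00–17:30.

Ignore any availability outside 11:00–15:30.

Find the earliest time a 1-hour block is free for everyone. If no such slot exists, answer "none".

none

Isla free within 08:30–17:30: 10:30–14:00, 16:30–17:30.
Isla ∩ Kira: 10:30–11:30, 13:00–13:30, 16:30–17:00.
Isla ∩ Kira ∩ Thandi: 10:30–11:30, 16:30–17:00.
Restricted to 11:00–15:30: 11:00–11:30.
Windows ≥ 60 min: (none).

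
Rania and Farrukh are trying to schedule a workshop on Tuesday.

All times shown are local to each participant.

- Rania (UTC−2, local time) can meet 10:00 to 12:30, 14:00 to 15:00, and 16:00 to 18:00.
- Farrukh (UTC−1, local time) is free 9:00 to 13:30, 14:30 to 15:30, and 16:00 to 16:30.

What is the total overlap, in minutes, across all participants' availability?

Rania → UTC: 12:00–14:30, 16:00–17:00, 18:00–20:00.
Farrukh → UTC: 10:00–14:30, 15:30–16:30, 17:00–17:30.
Rania ∩ Farrukh: 12:00–14:30, 16:00–16:30.
Total common minutes: 150 + 30 = 180.

180 minutes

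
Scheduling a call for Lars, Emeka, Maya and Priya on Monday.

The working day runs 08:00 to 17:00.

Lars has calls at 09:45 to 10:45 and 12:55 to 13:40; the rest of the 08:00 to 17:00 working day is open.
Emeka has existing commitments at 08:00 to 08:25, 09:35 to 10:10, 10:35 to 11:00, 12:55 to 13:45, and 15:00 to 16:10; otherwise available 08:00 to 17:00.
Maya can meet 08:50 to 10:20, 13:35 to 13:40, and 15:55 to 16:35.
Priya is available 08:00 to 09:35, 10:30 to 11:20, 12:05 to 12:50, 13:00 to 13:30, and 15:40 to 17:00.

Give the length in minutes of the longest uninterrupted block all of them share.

45 minutes

Lars free within 08:00–17:00: 08:00–09:45, 10:45–12:55, 13:40–17:00.
Emeka free within 08:00–17:00: 08:25–09:35, 10:10–10:35, 11:00–12:55, 13:45–15:00, 16:10–17:00.
Lars ∩ Emeka: 08:25–09:35, 11:00–12:55, 13:45–15:00, 16:10–17:00.
Lars ∩ Emeka ∩ Maya: 08:50–09:35, 16:10–16:35.
Lars ∩ Emeka ∩ Maya ∩ Priya: 08:50–09:35, 16:10–16:35.
Common window lengths: 45, 25 min; longest is 45.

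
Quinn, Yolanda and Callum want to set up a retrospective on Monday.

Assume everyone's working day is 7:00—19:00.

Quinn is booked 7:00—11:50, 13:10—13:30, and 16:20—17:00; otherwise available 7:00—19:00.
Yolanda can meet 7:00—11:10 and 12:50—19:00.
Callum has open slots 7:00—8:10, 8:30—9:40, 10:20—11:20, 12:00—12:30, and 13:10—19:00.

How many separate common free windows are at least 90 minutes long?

Quinn free within 07:00–19:00: 11:50–13:10, 13:30–16:20, 17:00–19:00.
Quinn ∩ Yolanda: 12:50–13:10, 13:30–16:20, 17:00–19:00.
Quinn ∩ Yolanda ∩ Callum: 13:30–16:20, 17:00–19:00.
Windows ≥ 90 min: 13:30–16:20, 17:00–19:00.
That's 2 windows.

2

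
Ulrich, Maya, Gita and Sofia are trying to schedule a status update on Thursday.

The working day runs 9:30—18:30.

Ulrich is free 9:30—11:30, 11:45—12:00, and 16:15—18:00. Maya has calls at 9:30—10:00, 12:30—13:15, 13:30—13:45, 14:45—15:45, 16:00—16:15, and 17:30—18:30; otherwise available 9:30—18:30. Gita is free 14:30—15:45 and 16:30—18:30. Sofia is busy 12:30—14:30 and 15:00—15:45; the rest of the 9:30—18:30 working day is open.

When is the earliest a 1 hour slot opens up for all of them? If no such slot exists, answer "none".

16:30

Maya free within 09:30–18:30: 10:00–12:30, 13:15–13:30, 13:45–14:45, 15:45–16:00, 16:15–17:30.
Sofia free within 09:30–18:30: 09:30–12:30, 14:30–15:00, 15:45–18:30.
Ulrich ∩ Maya: 10:00–11:30, 11:45–12:00, 16:15–17:30.
Ulrich ∩ Maya ∩ Gita: 16:30–17:30.
Ulrich ∩ Maya ∩ Gita ∩ Sofia: 16:30–17:30.
Windows ≥ 60 min: 16:30–17:30.
Earliest such window starts at 16:30.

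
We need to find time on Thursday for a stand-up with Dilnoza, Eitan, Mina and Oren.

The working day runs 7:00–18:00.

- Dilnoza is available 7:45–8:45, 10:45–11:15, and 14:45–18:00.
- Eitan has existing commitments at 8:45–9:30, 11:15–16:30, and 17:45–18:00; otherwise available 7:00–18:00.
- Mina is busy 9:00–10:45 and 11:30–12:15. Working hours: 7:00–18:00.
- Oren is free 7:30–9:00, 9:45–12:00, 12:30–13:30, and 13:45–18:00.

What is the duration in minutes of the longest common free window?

Eitan free within 07:00–18:00: 07:00–08:45, 09:30–11:15, 16:30–17:45.
Mina free within 07:00–18:00: 07:00–09:00, 10:45–11:30, 12:15–18:00.
Dilnoza ∩ Eitan: 07:45–08:45, 10:45–11:15, 16:30–17:45.
Dilnoza ∩ Eitan ∩ Mina: 07:45–08:45, 10:45–11:15, 16:30–17:45.
Dilnoza ∩ Eitan ∩ Mina ∩ Oren: 07:45–08:45, 10:45–11:15, 16:30–17:45.
Common window lengths: 60, 30, 75 min; longest is 75.

75 minutes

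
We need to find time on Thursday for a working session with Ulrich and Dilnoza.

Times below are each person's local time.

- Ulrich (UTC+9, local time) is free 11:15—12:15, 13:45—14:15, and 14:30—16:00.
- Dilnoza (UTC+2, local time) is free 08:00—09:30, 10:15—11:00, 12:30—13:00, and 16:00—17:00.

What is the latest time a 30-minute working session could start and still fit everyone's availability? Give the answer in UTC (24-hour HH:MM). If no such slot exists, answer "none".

Ulrich → UTC: 02:15–03:15, 04:45–05:15, 05:30–07:00.
Dilnoza → UTC: 06:00–07:30, 08:15–09:00, 10:30–11:00, 14:00–15:00.
Ulrich ∩ Dilnoza: 06:00–07:00.
Windows ≥ 30 min: 06:00–07:00.
Latest start in the last window 06:00–07:00 is 07:00 − 30 min = 06:30.

06:30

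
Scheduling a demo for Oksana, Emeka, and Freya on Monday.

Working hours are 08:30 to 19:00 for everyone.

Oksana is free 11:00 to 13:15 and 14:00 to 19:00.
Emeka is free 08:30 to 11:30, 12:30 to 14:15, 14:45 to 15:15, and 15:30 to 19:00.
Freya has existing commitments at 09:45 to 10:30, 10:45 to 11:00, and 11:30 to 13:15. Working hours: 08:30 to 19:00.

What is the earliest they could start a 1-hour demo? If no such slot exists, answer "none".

15:30

Freya free within 08:30–19:00: 08:30–09:45, 10:30–10:45, 11:00–11:30, 13:15–19:00.
Oksana ∩ Emeka: 11:00–11:30, 12:30–13:15, 14:00–14:15, 14:45–15:15, 15:30–19:00.
Oksana ∩ Emeka ∩ Freya: 11:00–11:30, 14:00–14:15, 14:45–15:15, 15:30–19:00.
Windows ≥ 60 min: 15:30–19:00.
Earliest such window starts at 15:30.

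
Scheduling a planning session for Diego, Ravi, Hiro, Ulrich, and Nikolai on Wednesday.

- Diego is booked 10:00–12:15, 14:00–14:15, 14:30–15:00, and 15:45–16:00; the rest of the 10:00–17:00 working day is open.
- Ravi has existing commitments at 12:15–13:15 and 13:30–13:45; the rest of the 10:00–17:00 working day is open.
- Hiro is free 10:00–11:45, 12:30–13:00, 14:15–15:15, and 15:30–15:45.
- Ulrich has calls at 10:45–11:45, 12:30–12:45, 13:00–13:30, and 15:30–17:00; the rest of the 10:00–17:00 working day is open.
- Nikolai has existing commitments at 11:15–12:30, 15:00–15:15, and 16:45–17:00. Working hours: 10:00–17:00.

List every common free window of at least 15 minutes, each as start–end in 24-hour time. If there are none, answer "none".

Diego free within 10:00–17:00: 12:15–14:00, 14:15–14:30, 15:00–15:45, 16:00–17:00.
Ravi free within 10:00–17:00: 10:00–12:15, 13:15–13:30, 13:45–17:00.
Ulrich free within 10:00–17:00: 10:00–10:45, 11:45–12:30, 12:45–13:00, 13:30–15:30.
Nikolai free within 10:00–17:00: 10:00–11:15, 12:30–15:00, 15:15–16:45.
Diego ∩ Ravi: 13:15–13:30, 13:45–14:00, 14:15–14:30, 15:00–15:45, 16:00–17:00.
Diego ∩ Ravi ∩ Hiro: 14:15–14:30, 15:00–15:15, 15:30–15:45.
Diego ∩ Ravi ∩ Hiro ∩ Ulrich: 14:15–14:30, 15:00–15:15.
Diego ∩ Ravi ∩ Hiro ∩ Ulrich ∩ Nikolai: 14:15–14:30.
Windows ≥ 15 min: 14:15–14:30.

14:15–14:30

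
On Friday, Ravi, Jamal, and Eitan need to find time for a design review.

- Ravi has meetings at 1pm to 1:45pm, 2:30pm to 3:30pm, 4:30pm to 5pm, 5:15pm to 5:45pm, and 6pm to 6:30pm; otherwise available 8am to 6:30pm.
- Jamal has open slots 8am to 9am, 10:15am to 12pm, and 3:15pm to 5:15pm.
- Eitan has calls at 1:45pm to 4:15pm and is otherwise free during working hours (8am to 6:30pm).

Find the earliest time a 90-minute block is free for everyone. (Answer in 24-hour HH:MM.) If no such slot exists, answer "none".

10:15

Ravi free within 08:00–18:30: 08:00–13:00, 13:45–14:30, 15:30–16:30, 17:00–17:15, 17:45–18:00.
Eitan free within 08:00–18:30: 08:00–13:45, 16:15–18:30.
Ravi ∩ Jamal: 08:00–09:00, 10:15–12:00, 15:30–16:30, 17:00–17:15.
Ravi ∩ Jamal ∩ Eitan: 08:00–09:00, 10:15–12:00, 16:15–16:30, 17:00–17:15.
Windows ≥ 90 min: 10:15–12:00.
Earliest such window starts at 10:15.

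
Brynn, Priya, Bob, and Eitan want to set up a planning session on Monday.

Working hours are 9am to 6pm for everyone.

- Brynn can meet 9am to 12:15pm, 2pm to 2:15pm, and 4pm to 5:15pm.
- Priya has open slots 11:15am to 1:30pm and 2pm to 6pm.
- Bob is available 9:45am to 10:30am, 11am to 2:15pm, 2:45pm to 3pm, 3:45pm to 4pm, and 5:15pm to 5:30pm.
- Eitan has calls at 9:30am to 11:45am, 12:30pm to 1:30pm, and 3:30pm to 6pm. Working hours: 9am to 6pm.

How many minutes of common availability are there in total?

Eitan free within 09:00–18:00: 09:00–09:30, 11:45–12:30, 13:30–15:30.
Brynn ∩ Priya: 11:15–12:15, 14:00–14:15, 16:00–17:15.
Brynn ∩ Priya ∩ Bob: 11:15–12:15, 14:00–14:15.
Brynn ∩ Priya ∩ Bob ∩ Eitan: 11:45–12:15, 14:00–14:15.
Total common minutes: 30 + 15 = 45.

45 minutes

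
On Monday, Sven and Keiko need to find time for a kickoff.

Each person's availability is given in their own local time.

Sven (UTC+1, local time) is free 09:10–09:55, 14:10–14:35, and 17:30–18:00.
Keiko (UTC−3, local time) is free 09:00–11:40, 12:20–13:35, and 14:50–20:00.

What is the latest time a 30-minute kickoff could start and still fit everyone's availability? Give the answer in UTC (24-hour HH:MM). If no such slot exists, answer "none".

Sven → UTC: 08:10–08:55, 13:10–13:35, 16:30–17:00.
Keiko → UTC: 12:00–14:40, 15:20–16:35, 17:50–23:00.
Sven ∩ Keiko: 13:10–13:35, 16:30–16:35.
Windows ≥ 30 min: (none).

none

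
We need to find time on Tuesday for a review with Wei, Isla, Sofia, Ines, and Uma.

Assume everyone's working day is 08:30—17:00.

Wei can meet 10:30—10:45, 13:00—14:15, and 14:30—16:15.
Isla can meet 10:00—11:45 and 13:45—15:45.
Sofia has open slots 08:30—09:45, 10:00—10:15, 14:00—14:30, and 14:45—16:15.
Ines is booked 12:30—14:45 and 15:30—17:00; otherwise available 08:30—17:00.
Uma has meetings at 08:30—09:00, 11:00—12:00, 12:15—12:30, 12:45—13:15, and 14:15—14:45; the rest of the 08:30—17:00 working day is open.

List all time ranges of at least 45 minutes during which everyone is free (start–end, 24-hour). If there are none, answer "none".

Ines free within 08:30–17:00: 08:30–12:30, 14:45–15:30.
Uma free within 08:30–17:00: 09:00–11:00, 12:00–12:15, 12:30–12:45, 13:15–14:15, 14:45–17:00.
Wei ∩ Isla: 10:30–10:45, 13:45–14:15, 14:30–15:45.
Wei ∩ Isla ∩ Sofia: 14:00–14:15, 14:45–15:45.
Wei ∩ Isla ∩ Sofia ∩ Ines: 14:45–15:30.
Wei ∩ Isla ∩ Sofia ∩ Ines ∩ Uma: 14:45–15:30.
Windows ≥ 45 min: 14:45–15:30.

14:45–15:30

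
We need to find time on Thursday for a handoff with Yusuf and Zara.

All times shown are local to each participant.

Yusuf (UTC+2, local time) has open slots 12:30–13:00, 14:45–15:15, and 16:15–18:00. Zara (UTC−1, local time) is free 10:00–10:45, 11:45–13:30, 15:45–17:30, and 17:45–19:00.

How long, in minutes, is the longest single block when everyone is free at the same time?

Yusuf → UTC: 10:30–11:00, 12:45–13:15, 14:15–16:00.
Zara → UTC: 11:00–11:45, 12:45–14:30, 16:45–18:30, 18:45–20:00.
Yusuf ∩ Zara: 12:45–13:15, 14:15–14:30.
Common window lengths: 30, 15 min; longest is 30.

30 minutes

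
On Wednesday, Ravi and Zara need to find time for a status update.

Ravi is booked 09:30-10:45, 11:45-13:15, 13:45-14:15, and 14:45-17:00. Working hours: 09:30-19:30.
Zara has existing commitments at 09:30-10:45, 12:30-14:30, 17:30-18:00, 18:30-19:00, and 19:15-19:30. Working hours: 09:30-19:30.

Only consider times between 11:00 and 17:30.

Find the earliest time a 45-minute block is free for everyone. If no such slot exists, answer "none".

11:00

Ravi free within 09:30–19:30: 10:45–11:45, 13:15–13:45, 14:15–14:45, 17:00–19:30.
Zara free within 09:30–19:30: 10:45–12:30, 14:30–17:30, 18:00–18:30, 19:00–19:15.
Ravi ∩ Zara: 10:45–11:45, 14:30–14:45, 17:00–17:30, 18:00–18:30, 19:00–19:15.
Restricted to 11:00–17:30: 11:00–11:45, 14:30–14:45, 17:00–17:30.
Windows ≥ 45 min: 11:00–11:45.
Earliest such window starts at 11:00.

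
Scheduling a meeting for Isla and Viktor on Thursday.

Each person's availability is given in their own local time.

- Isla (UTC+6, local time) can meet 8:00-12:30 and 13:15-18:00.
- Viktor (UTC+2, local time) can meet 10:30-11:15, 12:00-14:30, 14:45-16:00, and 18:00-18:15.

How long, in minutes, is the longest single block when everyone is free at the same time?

Isla → UTC: 02:00–06:30, 07:15–12:00.
Viktor → UTC: 08:30–09:15, 10:00–12:30, 12:45–14:00, 16:00–16:15.
Isla ∩ Viktor: 08:30–09:15, 10:00–12:00.
Common window lengths: 45, 120 min; longest is 120.

120 minutes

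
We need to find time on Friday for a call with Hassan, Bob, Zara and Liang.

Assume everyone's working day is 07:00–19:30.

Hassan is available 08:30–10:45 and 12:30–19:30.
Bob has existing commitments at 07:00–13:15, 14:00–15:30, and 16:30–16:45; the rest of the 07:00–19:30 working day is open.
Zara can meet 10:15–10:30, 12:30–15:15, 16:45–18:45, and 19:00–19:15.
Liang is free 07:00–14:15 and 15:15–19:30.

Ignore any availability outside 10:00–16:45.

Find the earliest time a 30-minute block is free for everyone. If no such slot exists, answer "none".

Bob free within 07:00–19:30: 13:15–14:00, 15:30–16:30, 16:45–19:30.
Hassan ∩ Bob: 13:15–14:00, 15:30–16:30, 16:45–19:30.
Hassan ∩ Bob ∩ Zara: 13:15–14:00, 16:45–18:45, 19:00–19:15.
Hassan ∩ Bob ∩ Zara ∩ Liang: 13:15–14:00, 16:45–18:45, 19:00–19:15.
Restricted to 10:00–16:45: 13:15–14:00.
Windows ≥ 30 min: 13:15–14:00.
Earliest such window starts at 13:15.

13:15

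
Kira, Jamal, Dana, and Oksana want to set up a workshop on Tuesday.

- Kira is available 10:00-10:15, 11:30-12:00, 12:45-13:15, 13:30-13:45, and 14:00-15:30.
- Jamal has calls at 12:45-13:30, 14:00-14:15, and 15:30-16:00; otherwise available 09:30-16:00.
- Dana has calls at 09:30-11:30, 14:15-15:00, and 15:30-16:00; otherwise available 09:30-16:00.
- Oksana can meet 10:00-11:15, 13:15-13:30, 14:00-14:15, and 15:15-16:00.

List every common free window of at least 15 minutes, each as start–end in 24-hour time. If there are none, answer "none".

Jamal free within 09:30–16:00: 09:30–12:45, 13:30–14:00, 14:15–15:30.
Dana free within 09:30–16:00: 11:30–14:15, 15:00–15:30.
Kira ∩ Jamal: 10:00–10:15, 11:30–12:00, 13:30–13:45, 14:15–15:30.
Kira ∩ Jamal ∩ Dana: 11:30–12:00, 13:30–13:45, 15:00–15:30.
Kira ∩ Jamal ∩ Dana ∩ Oksana: 15:15–15:30.
Windows ≥ 15 min: 15:15–15:30.

15:15–15:30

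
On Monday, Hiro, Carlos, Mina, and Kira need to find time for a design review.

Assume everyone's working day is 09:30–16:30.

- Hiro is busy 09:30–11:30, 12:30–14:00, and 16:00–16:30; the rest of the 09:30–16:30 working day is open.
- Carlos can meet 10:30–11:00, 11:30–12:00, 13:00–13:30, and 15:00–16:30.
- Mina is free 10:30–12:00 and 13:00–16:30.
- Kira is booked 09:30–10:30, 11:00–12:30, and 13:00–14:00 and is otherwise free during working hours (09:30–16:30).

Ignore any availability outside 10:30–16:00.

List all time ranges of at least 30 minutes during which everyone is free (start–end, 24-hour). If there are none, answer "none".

15:00–16:00

Hiro free within 09:30–16:30: 11:30–12:30, 14:00–16:00.
Kira free within 09:30–16:30: 10:30–11:00, 12:30–13:00, 14:00–16:30.
Hiro ∩ Carlos: 11:30–12:00, 15:00–16:00.
Hiro ∩ Carlos ∩ Mina: 11:30–12:00, 15:00–16:00.
Hiro ∩ Carlos ∩ Mina ∩ Kira: 15:00–16:00.
Restricted to 10:30–16:00: 15:00–16:00.
Windows ≥ 30 min: 15:00–16:00.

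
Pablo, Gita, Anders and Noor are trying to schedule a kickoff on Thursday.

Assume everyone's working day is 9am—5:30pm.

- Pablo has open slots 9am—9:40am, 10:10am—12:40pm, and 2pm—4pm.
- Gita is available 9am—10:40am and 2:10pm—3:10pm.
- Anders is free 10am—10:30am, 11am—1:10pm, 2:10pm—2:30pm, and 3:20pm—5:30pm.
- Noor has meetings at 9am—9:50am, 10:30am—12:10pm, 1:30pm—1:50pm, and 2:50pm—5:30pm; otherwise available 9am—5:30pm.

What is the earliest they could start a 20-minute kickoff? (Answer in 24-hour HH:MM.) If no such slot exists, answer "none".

Noor free within 09:00–17:30: 09:50–10:30, 12:10–13:30, 13:50–14:50.
Pablo ∩ Gita: 09:00–09:40, 10:10–10:40, 14:10–15:10.
Pablo ∩ Gita ∩ Anders: 10:10–10:30, 14:10–14:30.
Pablo ∩ Gita ∩ Anders ∩ Noor: 10:10–10:30, 14:10–14:30.
Windows ≥ 20 min: 10:10–10:30, 14:10–14:30.
Earliest such window starts at 10:10.

10:10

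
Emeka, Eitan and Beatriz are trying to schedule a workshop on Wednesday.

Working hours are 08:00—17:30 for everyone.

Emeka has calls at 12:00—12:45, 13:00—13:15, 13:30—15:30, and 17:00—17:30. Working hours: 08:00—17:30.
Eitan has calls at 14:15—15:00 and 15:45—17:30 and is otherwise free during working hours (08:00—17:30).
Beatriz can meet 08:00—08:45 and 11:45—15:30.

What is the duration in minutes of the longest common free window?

Emeka free within 08:00–17:30: 08:00–12:00, 12:45–13:00, 13:15–13:30, 15:30–17:00.
Eitan free within 08:00–17:30: 08:00–14:15, 15:00–15:45.
Emeka ∩ Eitan: 08:00–12:00, 12:45–13:00, 13:15–13:30, 15:30–15:45.
Emeka ∩ Eitan ∩ Beatriz: 08:00–08:45, 11:45–12:00, 12:45–13:00, 13:15–13:30.
Common window lengths: 45, 15, 15, 15 min; longest is 45.

45 minutes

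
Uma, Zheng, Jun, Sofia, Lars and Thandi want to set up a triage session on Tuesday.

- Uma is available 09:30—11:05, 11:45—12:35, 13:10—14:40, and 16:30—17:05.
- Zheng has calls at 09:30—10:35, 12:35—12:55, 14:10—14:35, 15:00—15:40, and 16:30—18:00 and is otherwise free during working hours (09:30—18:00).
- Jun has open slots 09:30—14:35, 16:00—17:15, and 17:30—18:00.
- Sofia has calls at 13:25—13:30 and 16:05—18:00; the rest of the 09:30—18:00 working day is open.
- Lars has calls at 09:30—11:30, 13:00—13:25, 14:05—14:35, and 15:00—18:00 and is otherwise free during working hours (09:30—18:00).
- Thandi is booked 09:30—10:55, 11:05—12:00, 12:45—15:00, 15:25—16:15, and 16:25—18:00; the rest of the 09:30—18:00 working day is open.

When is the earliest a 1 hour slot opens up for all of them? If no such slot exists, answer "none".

Zheng free within 09:30–18:00: 10:35–12:35, 12:55–14:10, 14:35–15:00, 15:40–16:30.
Sofia free within 09:30–18:00: 09:30–13:25, 13:30–16:05.
Lars free within 09:30–18:00: 11:30–13:00, 13:25–14:05, 14:35–15:00.
Thandi free within 09:30–18:00: 10:55–11:05, 12:00–12:45, 15:00–15:25, 16:15–16:25.
Uma ∩ Zheng: 10:35–11:05, 11:45–12:35, 13:10–14:10, 14:35–14:40.
Uma ∩ Zheng ∩ Jun: 10:35–11:05, 11:45–12:35, 13:10–14:10.
Uma ∩ Zheng ∩ Jun ∩ Sofia: 10:35–11:05, 11:45–12:35, 13:10–13:25, 13:30–14:10.
Uma ∩ Zheng ∩ Jun ∩ Sofia ∩ Lars: 11:45–12:35, 13:30–14:05.
Uma ∩ Zheng ∩ Jun ∩ Sofia ∩ Lars ∩ Thandi: 12:00–12:35.
Windows ≥ 60 min: (none).

none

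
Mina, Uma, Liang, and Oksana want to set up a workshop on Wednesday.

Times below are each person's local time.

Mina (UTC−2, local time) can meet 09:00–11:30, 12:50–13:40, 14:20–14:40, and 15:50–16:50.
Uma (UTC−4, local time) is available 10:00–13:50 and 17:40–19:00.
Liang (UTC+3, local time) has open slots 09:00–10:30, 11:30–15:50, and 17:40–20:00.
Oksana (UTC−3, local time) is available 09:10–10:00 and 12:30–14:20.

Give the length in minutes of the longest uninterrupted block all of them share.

Mina → UTC: 11:00–13:30, 14:50–15:40, 16:20–16:40, 17:50–18:50.
Uma → UTC: 14:00–17:50, 21:40–23:00.
Liang → UTC: 06:00–07:30, 08:30–12:50, 14:40–17:00.
Oksana → UTC: 12:10–13:00, 15:30–17:20.
Mina ∩ Uma: 14:50–15:40, 16:20–16:40.
Mina ∩ Uma ∩ Liang: 14:50–15:40, 16:20–16:40.
Mina ∩ Uma ∩ Liang ∩ Oksana: 15:30–15:40, 16:20–16:40.
Common window lengths: 10, 20 min; longest is 20.

20 minutes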